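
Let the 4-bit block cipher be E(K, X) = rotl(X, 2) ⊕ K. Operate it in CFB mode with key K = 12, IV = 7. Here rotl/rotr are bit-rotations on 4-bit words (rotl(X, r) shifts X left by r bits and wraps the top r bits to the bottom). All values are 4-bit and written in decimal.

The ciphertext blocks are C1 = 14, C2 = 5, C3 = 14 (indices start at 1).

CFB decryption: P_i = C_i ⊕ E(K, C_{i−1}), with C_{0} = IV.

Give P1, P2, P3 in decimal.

P1: E(K, 7) = 1; 14 ⊕ 1 = 15.
P2: E(K, 14) = 7; 5 ⊕ 7 = 2.
P3: E(K, 5) = 9; 14 ⊕ 9 = 7.

P1 = 15, P2 = 2, P3 = 7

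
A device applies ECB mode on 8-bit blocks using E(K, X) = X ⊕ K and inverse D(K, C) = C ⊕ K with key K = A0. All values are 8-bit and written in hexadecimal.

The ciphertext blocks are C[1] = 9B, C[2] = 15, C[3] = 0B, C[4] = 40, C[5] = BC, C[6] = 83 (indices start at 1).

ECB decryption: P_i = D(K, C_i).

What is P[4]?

P[4] = E0

P[4]: D(K, 40) = E0.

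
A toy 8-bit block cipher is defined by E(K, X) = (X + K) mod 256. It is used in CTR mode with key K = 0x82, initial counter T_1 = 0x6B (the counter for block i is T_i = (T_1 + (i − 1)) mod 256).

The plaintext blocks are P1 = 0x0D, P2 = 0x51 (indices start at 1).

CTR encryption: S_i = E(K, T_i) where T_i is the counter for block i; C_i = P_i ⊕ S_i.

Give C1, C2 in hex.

C1 = 0xE0, C2 = 0xBF

C1: T = 0x6B, S = E(K, T) = 0xED; 0x0D ⊕ 0xED = 0xE0.
C2: T = 0x6C, S = E(K, T) = 0xEE; 0x51 ⊕ 0xEE = 0xBF.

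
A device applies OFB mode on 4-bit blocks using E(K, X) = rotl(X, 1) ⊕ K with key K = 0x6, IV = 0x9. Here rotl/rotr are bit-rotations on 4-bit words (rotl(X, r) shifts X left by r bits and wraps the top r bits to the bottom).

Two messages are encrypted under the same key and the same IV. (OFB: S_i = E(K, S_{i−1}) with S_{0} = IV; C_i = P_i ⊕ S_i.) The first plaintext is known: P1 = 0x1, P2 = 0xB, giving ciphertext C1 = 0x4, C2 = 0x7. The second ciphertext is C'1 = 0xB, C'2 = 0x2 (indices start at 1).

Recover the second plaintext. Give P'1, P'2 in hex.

In OFB with a reused IV, both messages share the same keystream S_i, so C_i ⊕ C'_i = P_i ⊕ P'_i and thus P'_i = P_i ⊕ C_i ⊕ C'_i.
P'1: 0x1 ⊕ 0x4 ⊕ 0xB = 0xE.
P'2: 0xB ⊕ 0x7 ⊕ 0x2 = 0xE.

P'1 = 0xE, P'2 = 0xE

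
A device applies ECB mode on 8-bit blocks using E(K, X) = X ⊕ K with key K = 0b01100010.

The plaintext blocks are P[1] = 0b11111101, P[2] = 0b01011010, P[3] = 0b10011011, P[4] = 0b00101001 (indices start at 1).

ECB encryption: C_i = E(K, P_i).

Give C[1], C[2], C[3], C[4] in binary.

C[1] = 0b10011111, C[2] = 0b00111000, C[3] = 0b11111001, C[4] = 0b01001011

C[1]: E(K, 0b11111101) = 0b10011111.
C[2]: E(K, 0b01011010) = 0b00111000.
C[3]: E(K, 0b10011011) = 0b11111001.
C[4]: E(K, 0b00101001) = 0b01001011.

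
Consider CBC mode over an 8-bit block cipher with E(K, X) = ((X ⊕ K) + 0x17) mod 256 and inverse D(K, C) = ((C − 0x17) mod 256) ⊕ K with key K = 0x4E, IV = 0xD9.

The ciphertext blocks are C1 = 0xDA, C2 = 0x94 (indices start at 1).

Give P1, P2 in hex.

CBC decryption: P_i = D(K, C_i) ⊕ C_{i−1}, with C_{0} = IV.
P1: D(K, 0xDA) = 0x8D; 0x8D ⊕ 0xD9 = 0x54.
P2: D(K, 0x94) = 0x33; 0x33 ⊕ 0xDA = 0xE9.

P1 = 0x54, P2 = 0xE9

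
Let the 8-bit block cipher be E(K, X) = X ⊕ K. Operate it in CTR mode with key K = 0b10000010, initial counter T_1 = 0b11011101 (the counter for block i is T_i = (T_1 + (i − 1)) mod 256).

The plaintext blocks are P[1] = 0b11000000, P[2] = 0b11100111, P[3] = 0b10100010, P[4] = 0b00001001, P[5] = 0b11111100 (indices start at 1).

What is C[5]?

CTR encryption: S_i = E(K, T_i) where T_i is the counter for block i; C_i = P_i ⊕ S_i.
C[1]: T = 0b11011101, S = E(K, T) = 0b01011111; 0b11000000 ⊕ 0b01011111 = 0b10011111.
C[2]: T = 0b11011110, S = E(K, T) = 0b01011100; 0b11100111 ⊕ 0b01011100 = 0b10111011.
C[3]: T = 0b11011111, S = E(K, T) = 0b01011101; 0b10100010 ⊕ 0b01011101 = 0b11111111.
C[4]: T = 0b11100000, S = E(K, T) = 0b01100010; 0b00001001 ⊕ 0b01100010 = 0b01101011.
C[5]: T = 0b11100001, S = E(K, T) = 0b01100011; 0b11111100 ⊕ 0b01100011 = 0b10011111.

C[5] = 0b10011111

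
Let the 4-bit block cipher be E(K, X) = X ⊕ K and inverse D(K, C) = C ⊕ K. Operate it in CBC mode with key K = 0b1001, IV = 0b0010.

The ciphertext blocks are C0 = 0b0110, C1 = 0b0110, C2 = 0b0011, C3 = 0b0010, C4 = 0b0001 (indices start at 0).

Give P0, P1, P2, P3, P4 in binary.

P0 = 0b1101, P1 = 0b1001, P2 = 0b1100, P3 = 0b1000, P4 = 0b1010

CBC decryption: P_i = D(K, C_i) ⊕ C_{i−1}, with C_{−1} = IV.
P0: D(K, 0b0110) = 0b1111; 0b1111 ⊕ 0b0010 = 0b1101.
P1: D(K, 0b0110) = 0b1111; 0b1111 ⊕ 0b0110 = 0b1001.
P2: D(K, 0b0011) = 0b1010; 0b1010 ⊕ 0b0110 = 0b1100.
P3: D(K, 0b0010) = 0b1011; 0b1011 ⊕ 0b0011 = 0b1000.
P4: D(K, 0b0001) = 0b1000; 0b1000 ⊕ 0b0010 = 0b1010.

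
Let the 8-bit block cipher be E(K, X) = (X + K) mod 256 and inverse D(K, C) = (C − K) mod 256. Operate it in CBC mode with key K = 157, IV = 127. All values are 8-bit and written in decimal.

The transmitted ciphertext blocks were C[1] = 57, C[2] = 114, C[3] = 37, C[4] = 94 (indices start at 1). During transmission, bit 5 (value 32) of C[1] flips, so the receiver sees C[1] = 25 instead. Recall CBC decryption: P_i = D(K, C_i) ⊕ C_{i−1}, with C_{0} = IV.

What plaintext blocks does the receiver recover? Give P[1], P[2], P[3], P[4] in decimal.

Only C[1] changed, to 25. In CBC, a change in C_i garbles P_i and flips the same bit in P_{i+1}. Decrypting the received ciphertext:
P[1]: D(K, 25) = 124; 124 ⊕ 127 = 3.
P[2]: D(K, 114) = 213; 213 ⊕ 25 = 204.
P[3]: D(K, 37) = 136; 136 ⊕ 114 = 250.
P[4]: D(K, 94) = 193; 193 ⊕ 37 = 228.
Blocks that differ from the original plaintext: P[1], P[2].

P[1] = 3, P[2] = 204, P[3] = 250, P[4] = 228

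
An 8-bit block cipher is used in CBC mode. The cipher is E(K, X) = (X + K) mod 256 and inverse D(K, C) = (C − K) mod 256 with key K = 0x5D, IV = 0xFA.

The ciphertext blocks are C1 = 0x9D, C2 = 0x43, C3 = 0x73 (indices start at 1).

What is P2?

P2 = 0x7B

CBC decryption: P_i = D(K, C_i) ⊕ C_{i−1}, with C_{0} = IV.
P2: D(K, 0x43) = 0xE6; 0xE6 ⊕ 0x9D = 0x7B.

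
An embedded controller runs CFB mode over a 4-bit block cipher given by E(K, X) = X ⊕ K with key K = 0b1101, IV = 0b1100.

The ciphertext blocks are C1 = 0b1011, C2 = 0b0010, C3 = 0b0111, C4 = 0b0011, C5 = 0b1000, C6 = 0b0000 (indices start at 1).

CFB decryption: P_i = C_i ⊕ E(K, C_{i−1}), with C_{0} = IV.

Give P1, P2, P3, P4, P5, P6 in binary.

P1: E(K, 0b1100) = 0b0001; 0b1011 ⊕ 0b0001 = 0b1010.
P2: E(K, 0b1011) = 0b0110; 0b0010 ⊕ 0b0110 = 0b0100.
P3: E(K, 0b0010) = 0b1111; 0b0111 ⊕ 0b1111 = 0b1000.
P4: E(K, 0b0111) = 0b1010; 0b0011 ⊕ 0b1010 = 0b1001.
P5: E(K, 0b0011) = 0b1110; 0b1000 ⊕ 0b1110 = 0b0110.
P6: E(K, 0b1000) = 0b0101; 0b0000 ⊕ 0b0101 = 0b0101.

P1 = 0b1010, P2 = 0b0100, P3 = 0b1000, P4 = 0b1001, P5 = 0b0110, P6 = 0b0101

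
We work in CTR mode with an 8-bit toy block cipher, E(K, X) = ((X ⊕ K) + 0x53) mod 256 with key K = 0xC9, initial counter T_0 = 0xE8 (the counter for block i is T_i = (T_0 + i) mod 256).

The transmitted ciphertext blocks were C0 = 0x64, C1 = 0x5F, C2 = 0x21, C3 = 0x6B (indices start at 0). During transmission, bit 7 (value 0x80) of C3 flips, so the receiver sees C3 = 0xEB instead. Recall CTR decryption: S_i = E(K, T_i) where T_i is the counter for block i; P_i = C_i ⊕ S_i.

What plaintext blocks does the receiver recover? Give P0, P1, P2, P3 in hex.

Only C3 changed, to 0xEB. In CTR, a change in C_i flips the same bit in P_i only; the keystream is unaffected. Decrypting the received ciphertext:
P0: T = 0xE8, S = E(K, T) = 0x74; 0x64 ⊕ 0x74 = 0x10.
P1: T = 0xE9, S = E(K, T) = 0x73; 0x5F ⊕ 0x73 = 0x2C.
P2: T = 0xEA, S = E(K, T) = 0x76; 0x21 ⊕ 0x76 = 0x57.
P3: T = 0xEB, S = E(K, T) = 0x75; 0xEB ⊕ 0x75 = 0x9E.
Blocks that differ from the original plaintext: P3.

P0 = 0x10, P1 = 0x2C, P2 = 0x57, P3 = 0x9E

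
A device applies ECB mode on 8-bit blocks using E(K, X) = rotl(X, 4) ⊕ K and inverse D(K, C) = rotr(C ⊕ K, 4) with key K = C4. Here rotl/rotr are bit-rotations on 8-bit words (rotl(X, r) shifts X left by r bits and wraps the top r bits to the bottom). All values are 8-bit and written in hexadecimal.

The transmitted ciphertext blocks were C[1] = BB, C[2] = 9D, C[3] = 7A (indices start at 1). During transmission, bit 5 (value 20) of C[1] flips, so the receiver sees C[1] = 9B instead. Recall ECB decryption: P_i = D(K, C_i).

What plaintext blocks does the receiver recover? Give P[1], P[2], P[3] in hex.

P[1] = F5, P[2] = 95, P[3] = EB

Only C[1] changed, to 9B. In ECB, a change in C_i affects only P_i. Decrypting the received ciphertext:
P[1]: D(K, 9B) = F5.
P[2]: D(K, 9D) = 95.
P[3]: D(K, 7A) = EB.
Blocks that differ from the original plaintext: P[1].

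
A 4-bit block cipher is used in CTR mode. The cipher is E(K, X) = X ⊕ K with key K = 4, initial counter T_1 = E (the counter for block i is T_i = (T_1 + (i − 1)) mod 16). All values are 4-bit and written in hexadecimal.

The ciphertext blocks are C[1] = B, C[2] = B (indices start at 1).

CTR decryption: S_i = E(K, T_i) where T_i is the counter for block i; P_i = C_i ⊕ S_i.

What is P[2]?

P[2]: T = F, S = E(K, T) = B; B ⊕ B = 0.

P[2] = 0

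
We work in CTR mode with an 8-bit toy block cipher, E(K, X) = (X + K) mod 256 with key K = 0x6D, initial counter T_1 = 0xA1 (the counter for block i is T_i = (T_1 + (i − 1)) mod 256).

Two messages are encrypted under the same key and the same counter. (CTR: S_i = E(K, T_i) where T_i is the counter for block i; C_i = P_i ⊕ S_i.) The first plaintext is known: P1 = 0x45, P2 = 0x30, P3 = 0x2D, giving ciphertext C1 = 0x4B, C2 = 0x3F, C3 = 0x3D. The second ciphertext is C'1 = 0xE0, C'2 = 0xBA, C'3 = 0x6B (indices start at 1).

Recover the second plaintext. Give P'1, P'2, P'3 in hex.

P'1 = 0xEE, P'2 = 0xB5, P'3 = 0x7B

In CTR with a reused counter, both messages share the same keystream S_i, so C_i ⊕ C'_i = P_i ⊕ P'_i and thus P'_i = P_i ⊕ C_i ⊕ C'_i.
P'1: 0x45 ⊕ 0x4B ⊕ 0xE0 = 0xEE.
P'2: 0x30 ⊕ 0x3F ⊕ 0xBA = 0xB5.
P'3: 0x2D ⊕ 0x3D ⊕ 0x6B = 0x7B.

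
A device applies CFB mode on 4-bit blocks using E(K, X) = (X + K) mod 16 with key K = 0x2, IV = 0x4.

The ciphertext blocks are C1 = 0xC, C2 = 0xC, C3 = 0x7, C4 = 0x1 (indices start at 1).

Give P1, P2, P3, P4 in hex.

CFB decryption: P_i = C_i ⊕ E(K, C_{i−1}), with C_{0} = IV.
P1: E(K, 0x4) = 0x6; 0xC ⊕ 0x6 = 0xA.
P2: E(K, 0xC) = 0xE; 0xC ⊕ 0xE = 0x2.
P3: E(K, 0xC) = 0xE; 0x7 ⊕ 0xE = 0x9.
P4: E(K, 0x7) = 0x9; 0x1 ⊕ 0x9 = 0x8.

P1 = 0xA, P2 = 0x2, P3 = 0x9, P4 = 0x8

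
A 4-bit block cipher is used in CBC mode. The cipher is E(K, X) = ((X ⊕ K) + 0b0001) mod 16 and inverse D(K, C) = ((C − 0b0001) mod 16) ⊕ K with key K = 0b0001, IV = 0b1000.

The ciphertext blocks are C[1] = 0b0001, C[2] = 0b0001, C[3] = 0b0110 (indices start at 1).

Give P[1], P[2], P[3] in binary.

P[1] = 0b1001, P[2] = 0b0000, P[3] = 0b0101

CBC decryption: P_i = D(K, C_i) ⊕ C_{i−1}, with C_{0} = IV.
P[1]: D(K, 0b0001) = 0b0001; 0b0001 ⊕ 0b1000 = 0b1001.
P[2]: D(K, 0b0001) = 0b0001; 0b0001 ⊕ 0b0001 = 0b0000.
P[3]: D(K, 0b0110) = 0b0100; 0b0100 ⊕ 0b0001 = 0b0101.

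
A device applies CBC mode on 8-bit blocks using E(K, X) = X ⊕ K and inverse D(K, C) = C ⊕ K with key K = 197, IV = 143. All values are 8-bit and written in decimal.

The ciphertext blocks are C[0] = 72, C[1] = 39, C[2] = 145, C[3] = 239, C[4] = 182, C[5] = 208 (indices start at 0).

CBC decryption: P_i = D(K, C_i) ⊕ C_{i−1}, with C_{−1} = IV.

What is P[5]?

P[5]: D(K, 208) = 21; 21 ⊕ 182 = 163.

P[5] = 163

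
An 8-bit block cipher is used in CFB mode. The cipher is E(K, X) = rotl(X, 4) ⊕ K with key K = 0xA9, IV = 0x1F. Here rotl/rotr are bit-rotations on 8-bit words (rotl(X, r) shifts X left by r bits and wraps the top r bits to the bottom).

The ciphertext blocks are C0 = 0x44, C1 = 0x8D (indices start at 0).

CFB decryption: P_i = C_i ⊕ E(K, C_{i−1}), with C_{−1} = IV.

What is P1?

P1 = 0x60

P1: E(K, 0x44) = 0xED; 0x8D ⊕ 0xED = 0x60.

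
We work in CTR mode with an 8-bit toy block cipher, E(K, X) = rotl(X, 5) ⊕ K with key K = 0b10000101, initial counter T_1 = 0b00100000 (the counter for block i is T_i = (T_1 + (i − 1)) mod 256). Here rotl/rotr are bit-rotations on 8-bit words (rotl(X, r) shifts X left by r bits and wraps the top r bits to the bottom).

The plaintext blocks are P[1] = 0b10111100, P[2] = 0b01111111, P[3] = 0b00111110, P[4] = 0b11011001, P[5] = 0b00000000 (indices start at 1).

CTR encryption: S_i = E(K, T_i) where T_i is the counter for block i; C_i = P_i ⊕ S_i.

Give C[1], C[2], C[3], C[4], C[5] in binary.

C[1] = 0b00111101, C[2] = 0b11011110, C[3] = 0b11111111, C[4] = 0b00111000, C[5] = 0b00000001

C[1]: T = 0b00100000, S = E(K, T) = 0b10000001; 0b10111100 ⊕ 0b10000001 = 0b00111101.
C[2]: T = 0b00100001, S = E(K, T) = 0b10100001; 0b01111111 ⊕ 0b10100001 = 0b11011110.
C[3]: T = 0b00100010, S = E(K, T) = 0b11000001; 0b00111110 ⊕ 0b11000001 = 0b11111111.
C[4]: T = 0b00100011, S = E(K, T) = 0b11100001; 0b11011001 ⊕ 0b11100001 = 0b00111000.
C[5]: T = 0b00100100, S = E(K, T) = 0b00000001; 0b00000000 ⊕ 0b00000001 = 0b00000001.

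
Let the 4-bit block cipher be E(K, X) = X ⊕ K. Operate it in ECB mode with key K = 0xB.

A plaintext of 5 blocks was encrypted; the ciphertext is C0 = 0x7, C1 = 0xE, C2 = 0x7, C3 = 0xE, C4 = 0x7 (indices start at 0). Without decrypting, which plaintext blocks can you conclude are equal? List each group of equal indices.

ECB encrypts each block independently with the same key, so equal ciphertext blocks imply equal plaintext blocks.
C0 = C2 = C4 = 0x7, so P0 = P2 = P4.
C1 = C3 = 0xE, so P1 = P3.

P0 = P2 = P4; P1 = P3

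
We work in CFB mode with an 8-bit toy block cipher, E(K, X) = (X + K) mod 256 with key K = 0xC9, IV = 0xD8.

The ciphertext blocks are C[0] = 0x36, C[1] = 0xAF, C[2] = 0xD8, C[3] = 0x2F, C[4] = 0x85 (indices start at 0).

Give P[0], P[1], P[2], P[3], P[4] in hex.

P[0] = 0x97, P[1] = 0x50, P[2] = 0xA0, P[3] = 0x8E, P[4] = 0x7D

CFB decryption: P_i = C_i ⊕ E(K, C_{i−1}), with C_{−1} = IV.
P[0]: E(K, 0xD8) = 0xA1; 0x36 ⊕ 0xA1 = 0x97.
P[1]: E(K, 0x36) = 0xFF; 0xAF ⊕ 0xFF = 0x50.
P[2]: E(K, 0xAF) = 0x78; 0xD8 ⊕ 0x78 = 0xA0.
P[3]: E(K, 0xD8) = 0xA1; 0x2F ⊕ 0xA1 = 0x8E.
P[4]: E(K, 0x2F) = 0xF8; 0x85 ⊕ 0xF8 = 0x7D.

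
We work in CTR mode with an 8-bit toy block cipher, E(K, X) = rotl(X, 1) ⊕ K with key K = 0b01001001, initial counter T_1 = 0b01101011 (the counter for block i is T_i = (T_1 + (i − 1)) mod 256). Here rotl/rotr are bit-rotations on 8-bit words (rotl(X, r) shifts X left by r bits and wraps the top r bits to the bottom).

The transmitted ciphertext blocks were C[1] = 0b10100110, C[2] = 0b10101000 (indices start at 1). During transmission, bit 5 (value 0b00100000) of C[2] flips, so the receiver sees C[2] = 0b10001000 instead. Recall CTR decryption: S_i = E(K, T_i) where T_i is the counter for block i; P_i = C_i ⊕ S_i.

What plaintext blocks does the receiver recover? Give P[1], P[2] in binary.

Only C[2] changed, to 0b10001000. In CTR, a change in C_i flips the same bit in P_i only; the keystream is unaffected. Decrypting the received ciphertext:
P[1]: T = 0b01101011, S = E(K, T) = 0b10011111; 0b10100110 ⊕ 0b10011111 = 0b00111001.
P[2]: T = 0b01101100, S = E(K, T) = 0b10010001; 0b10001000 ⊕ 0b10010001 = 0b00011001.
Blocks that differ from the original plaintext: P[2].

P[1] = 0b00111001, P[2] = 0b00011001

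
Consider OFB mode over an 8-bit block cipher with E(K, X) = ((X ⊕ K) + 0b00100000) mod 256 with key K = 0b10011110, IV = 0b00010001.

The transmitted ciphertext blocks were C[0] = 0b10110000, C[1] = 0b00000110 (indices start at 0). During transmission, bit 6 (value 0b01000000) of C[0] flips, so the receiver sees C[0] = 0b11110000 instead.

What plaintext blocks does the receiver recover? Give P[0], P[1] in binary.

P[0] = 0b01011111, P[1] = 0b01010111

OFB decryption: S_i = E(K, S_{i−1}) with S_{−1} = IV; P_i = C_i ⊕ S_i.
Only C[0] changed, to 0b11110000. In OFB, a change in C_i flips the same bit in P_i only; the keystream is unaffected. Decrypting the received ciphertext:
P[0]: S = E(K, 0b00010001) = 0b10101111; 0b11110000 ⊕ 0b10101111 = 0b01011111.
P[1]: S = E(K, 0b10101111) = 0b01010001; 0b00000110 ⊕ 0b01010001 = 0b01010111.
Blocks that differ from the original plaintext: P[0].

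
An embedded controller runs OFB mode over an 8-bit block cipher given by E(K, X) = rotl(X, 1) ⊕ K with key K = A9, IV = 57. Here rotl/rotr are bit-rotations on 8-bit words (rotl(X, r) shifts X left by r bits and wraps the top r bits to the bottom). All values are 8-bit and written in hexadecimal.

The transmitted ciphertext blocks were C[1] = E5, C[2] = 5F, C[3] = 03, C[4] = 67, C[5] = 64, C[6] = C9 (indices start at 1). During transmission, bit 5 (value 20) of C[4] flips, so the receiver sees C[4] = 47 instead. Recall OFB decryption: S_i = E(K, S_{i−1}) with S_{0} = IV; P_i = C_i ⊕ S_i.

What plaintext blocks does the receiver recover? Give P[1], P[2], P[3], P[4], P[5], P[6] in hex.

P[1] = E2, P[2] = F8, P[3] = E5, P[4] = 23, P[5] = 05, P[6] = A2

Only C[4] changed, to 47. In OFB, a change in C_i flips the same bit in P_i only; the keystream is unaffected. Decrypting the received ciphertext:
P[1]: S = E(K, 57) = 07; E5 ⊕ 07 = E2.
P[2]: S = E(K, 07) = A7; 5F ⊕ A7 = F8.
P[3]: S = E(K, A7) = E6; 03 ⊕ E6 = E5.
P[4]: S = E(K, E6) = 64; 47 ⊕ 64 = 23.
P[5]: S = E(K, 64) = 61; 64 ⊕ 61 = 05.
P[6]: S = E(K, 61) = 6B; C9 ⊕ 6B = A2.
Blocks that differ from the original plaintext: P[4].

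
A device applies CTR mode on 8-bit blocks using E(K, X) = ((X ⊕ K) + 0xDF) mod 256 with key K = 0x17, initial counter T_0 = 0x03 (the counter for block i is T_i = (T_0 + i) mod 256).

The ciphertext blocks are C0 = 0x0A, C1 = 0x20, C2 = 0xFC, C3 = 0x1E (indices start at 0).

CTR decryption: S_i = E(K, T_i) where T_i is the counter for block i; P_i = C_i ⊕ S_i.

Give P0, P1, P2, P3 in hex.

P0: T = 0x03, S = E(K, T) = 0xF3; 0x0A ⊕ 0xF3 = 0xF9.
P1: T = 0x04, S = E(K, T) = 0xF2; 0x20 ⊕ 0xF2 = 0xD2.
P2: T = 0x05, S = E(K, T) = 0xF1; 0xFC ⊕ 0xF1 = 0x0D.
P3: T = 0x06, S = E(K, T) = 0xF0; 0x1E ⊕ 0xF0 = 0xEE.

P0 = 0xF9, P1 = 0xD2, P2 = 0x0D, P3 = 0xEE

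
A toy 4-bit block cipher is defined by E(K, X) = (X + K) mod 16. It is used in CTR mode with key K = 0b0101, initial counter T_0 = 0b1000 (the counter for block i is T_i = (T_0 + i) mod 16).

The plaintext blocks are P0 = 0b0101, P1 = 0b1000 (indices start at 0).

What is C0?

CTR encryption: S_i = E(K, T_i) where T_i is the counter for block i; C_i = P_i ⊕ S_i.
C0: T = 0b1000, S = E(K, T) = 0b1101; 0b0101 ⊕ 0b1101 = 0b1000.

C0 = 0b1000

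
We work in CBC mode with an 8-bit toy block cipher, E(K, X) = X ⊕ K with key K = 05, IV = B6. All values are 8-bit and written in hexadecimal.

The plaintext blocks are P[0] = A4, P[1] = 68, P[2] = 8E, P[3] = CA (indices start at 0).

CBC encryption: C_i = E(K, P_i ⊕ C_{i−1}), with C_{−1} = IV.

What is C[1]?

C[1] = 7A

C[0]: P[0] ⊕ B6 = 12; E(K, 12) = 17.
C[1]: P[1] ⊕ 17 = 7F; E(K, 7F) = 7A.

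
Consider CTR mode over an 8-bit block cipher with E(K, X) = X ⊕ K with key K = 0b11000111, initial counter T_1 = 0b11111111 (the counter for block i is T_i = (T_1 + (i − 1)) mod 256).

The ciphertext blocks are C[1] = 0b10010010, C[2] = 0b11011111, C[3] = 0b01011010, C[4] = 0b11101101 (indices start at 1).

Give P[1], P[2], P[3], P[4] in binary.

P[1] = 0b10101010, P[2] = 0b00011000, P[3] = 0b10011100, P[4] = 0b00101000

CTR decryption: S_i = E(K, T_i) where T_i is the counter for block i; P_i = C_i ⊕ S_i.
P[1]: T = 0b11111111, S = E(K, T) = 0b00111000; 0b10010010 ⊕ 0b00111000 = 0b10101010.
P[2]: T = 0b00000000, S = E(K, T) = 0b11000111; 0b11011111 ⊕ 0b11000111 = 0b00011000.
P[3]: T = 0b00000001, S = E(K, T) = 0b11000110; 0b01011010 ⊕ 0b11000110 = 0b10011100.
P[4]: T = 0b00000010, S = E(K, T) = 0b11000101; 0b11101101 ⊕ 0b11000101 = 0b00101000.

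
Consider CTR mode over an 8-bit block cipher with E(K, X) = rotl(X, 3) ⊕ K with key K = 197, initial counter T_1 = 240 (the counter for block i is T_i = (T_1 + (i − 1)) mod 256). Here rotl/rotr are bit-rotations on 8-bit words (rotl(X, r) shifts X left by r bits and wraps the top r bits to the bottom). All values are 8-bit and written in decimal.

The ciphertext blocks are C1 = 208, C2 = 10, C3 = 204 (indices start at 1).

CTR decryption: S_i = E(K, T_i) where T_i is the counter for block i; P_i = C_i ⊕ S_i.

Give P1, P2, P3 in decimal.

P1 = 146, P2 = 64, P3 = 158

P1: T = 240, S = E(K, T) = 66; 208 ⊕ 66 = 146.
P2: T = 241, S = E(K, T) = 74; 10 ⊕ 74 = 64.
P3: T = 242, S = E(K, T) = 82; 204 ⊕ 82 = 158.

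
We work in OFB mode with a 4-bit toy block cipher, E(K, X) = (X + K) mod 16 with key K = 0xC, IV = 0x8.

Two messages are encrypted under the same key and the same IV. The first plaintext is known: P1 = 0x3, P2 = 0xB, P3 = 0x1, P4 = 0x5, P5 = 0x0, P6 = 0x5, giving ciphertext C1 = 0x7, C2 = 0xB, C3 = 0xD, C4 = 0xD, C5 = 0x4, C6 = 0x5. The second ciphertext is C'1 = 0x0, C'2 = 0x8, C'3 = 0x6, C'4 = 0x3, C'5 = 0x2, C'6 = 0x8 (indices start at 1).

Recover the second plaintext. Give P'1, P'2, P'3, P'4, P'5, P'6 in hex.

In OFB with a reused IV, both messages share the same keystream S_i, so C_i ⊕ C'_i = P_i ⊕ P'_i and thus P'_i = P_i ⊕ C_i ⊕ C'_i.
P'1: 0x3 ⊕ 0x7 ⊕ 0x0 = 0x4.
P'2: 0xB ⊕ 0xB ⊕ 0x8 = 0x8.
P'3: 0x1 ⊕ 0xD ⊕ 0x6 = 0xA.
P'4: 0x5 ⊕ 0xD ⊕ 0x3 = 0xB.
P'5: 0x0 ⊕ 0x4 ⊕ 0x2 = 0x6.
P'6: 0x5 ⊕ 0x5 ⊕ 0x8 = 0x8.

P'1 = 0x4, P'2 = 0x8, P'3 = 0xA, P'4 = 0xB, P'5 = 0x6, P'6 = 0x8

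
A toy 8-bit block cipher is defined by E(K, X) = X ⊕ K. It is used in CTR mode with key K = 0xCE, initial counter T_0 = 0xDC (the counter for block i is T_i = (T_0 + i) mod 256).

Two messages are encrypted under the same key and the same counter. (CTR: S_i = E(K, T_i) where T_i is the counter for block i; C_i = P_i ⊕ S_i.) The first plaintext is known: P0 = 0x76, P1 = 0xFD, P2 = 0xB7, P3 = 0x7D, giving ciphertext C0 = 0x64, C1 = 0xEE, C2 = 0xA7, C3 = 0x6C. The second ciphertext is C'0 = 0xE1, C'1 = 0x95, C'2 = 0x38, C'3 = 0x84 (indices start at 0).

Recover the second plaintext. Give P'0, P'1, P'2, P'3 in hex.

In CTR with a reused counter, both messages share the same keystream S_i, so C_i ⊕ C'_i = P_i ⊕ P'_i and thus P'_i = P_i ⊕ C_i ⊕ C'_i.
P'0: 0x76 ⊕ 0x64 ⊕ 0xE1 = 0xF3.
P'1: 0xFD ⊕ 0xEE ⊕ 0x95 = 0x86.
P'2: 0xB7 ⊕ 0xA7 ⊕ 0x38 = 0x28.
P'3: 0x7D ⊕ 0x6C ⊕ 0x84 = 0x95.

P'0 = 0xF3, P'1 = 0x86, P'2 = 0x28, P'3 = 0x95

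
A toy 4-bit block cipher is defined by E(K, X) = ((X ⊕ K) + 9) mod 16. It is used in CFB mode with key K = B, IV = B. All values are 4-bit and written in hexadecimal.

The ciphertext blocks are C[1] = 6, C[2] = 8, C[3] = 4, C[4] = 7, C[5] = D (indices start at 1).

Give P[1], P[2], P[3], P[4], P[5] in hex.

CFB decryption: P_i = C_i ⊕ E(K, C_{i−1}), with C_{0} = IV.
P[1]: E(K, B) = 9; 6 ⊕ 9 = F.
P[2]: E(K, 6) = 6; 8 ⊕ 6 = E.
P[3]: E(K, 8) = C; 4 ⊕ C = 8.
P[4]: E(K, 4) = 8; 7 ⊕ 8 = F.
P[5]: E(K, 7) = 5; D ⊕ 5 = 8.

P[1] = F, P[2] = E, P[3] = 8, P[4] = F, P[5] = 8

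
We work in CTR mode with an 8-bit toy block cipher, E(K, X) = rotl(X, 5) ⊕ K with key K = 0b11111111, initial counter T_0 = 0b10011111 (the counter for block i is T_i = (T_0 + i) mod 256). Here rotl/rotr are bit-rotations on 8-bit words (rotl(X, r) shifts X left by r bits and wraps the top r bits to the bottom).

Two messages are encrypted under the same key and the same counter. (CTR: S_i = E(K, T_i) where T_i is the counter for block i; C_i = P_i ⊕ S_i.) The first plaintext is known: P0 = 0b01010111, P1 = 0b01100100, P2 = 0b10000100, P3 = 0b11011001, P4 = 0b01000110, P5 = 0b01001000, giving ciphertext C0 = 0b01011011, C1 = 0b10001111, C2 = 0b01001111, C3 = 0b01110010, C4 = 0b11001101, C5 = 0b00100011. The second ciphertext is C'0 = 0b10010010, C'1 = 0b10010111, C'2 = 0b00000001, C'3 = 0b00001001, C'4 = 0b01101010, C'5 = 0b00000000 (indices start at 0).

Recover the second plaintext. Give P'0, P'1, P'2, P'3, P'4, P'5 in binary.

P'0 = 0b10011110, P'1 = 0b01111100, P'2 = 0b11001010, P'3 = 0b10100010, P'4 = 0b11100001, P'5 = 0b01101011

In CTR with a reused counter, both messages share the same keystream S_i, so C_i ⊕ C'_i = P_i ⊕ P'_i and thus P'_i = P_i ⊕ C_i ⊕ C'_i.
P'0: 0b01010111 ⊕ 0b01011011 ⊕ 0b10010010 = 0b10011110.
P'1: 0b01100100 ⊕ 0b10001111 ⊕ 0b10010111 = 0b01111100.
P'2: 0b10000100 ⊕ 0b01001111 ⊕ 0b00000001 = 0b11001010.
P'3: 0b11011001 ⊕ 0b01110010 ⊕ 0b00001001 = 0b10100010.
P'4: 0b01000110 ⊕ 0b11001101 ⊕ 0b01101010 = 0b11100001.
P'5: 0b01001000 ⊕ 0b00100011 ⊕ 0b00000000 = 0b01101011.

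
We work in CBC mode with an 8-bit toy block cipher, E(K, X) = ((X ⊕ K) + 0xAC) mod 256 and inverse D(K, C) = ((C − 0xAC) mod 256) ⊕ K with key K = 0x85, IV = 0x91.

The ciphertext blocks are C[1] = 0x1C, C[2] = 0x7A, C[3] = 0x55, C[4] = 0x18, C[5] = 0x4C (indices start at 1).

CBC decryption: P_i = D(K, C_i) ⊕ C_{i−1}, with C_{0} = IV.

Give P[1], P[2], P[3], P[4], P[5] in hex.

P[1] = 0x64, P[2] = 0x57, P[3] = 0x56, P[4] = 0xBC, P[5] = 0x3D

P[1]: D(K, 0x1C) = 0xF5; 0xF5 ⊕ 0x91 = 0x64.
P[2]: D(K, 0x7A) = 0x4B; 0x4B ⊕ 0x1C = 0x57.
P[3]: D(K, 0x55) = 0x2C; 0x2C ⊕ 0x7A = 0x56.
P[4]: D(K, 0x18) = 0xE9; 0xE9 ⊕ 0x55 = 0xBC.
P[5]: D(K, 0x4C) = 0x25; 0x25 ⊕ 0x18 = 0x3D.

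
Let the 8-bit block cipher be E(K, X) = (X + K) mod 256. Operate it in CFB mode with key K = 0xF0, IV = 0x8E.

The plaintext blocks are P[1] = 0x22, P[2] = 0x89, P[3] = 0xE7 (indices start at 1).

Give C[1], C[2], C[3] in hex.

CFB encryption: C_i = P_i ⊕ E(K, C_{i−1}), with C_{0} = IV.
C[1]: E(K, 0x8E) = 0x7E; 0x22 ⊕ 0x7E = 0x5C.
C[2]: E(K, 0x5C) = 0x4C; 0x89 ⊕ 0x4C = 0xC5.
C[3]: E(K, 0xC5) = 0xB5; 0xE7 ⊕ 0xB5 = 0x52.

C[1] = 0x5C, C[2] = 0xC5, C[3] = 0x52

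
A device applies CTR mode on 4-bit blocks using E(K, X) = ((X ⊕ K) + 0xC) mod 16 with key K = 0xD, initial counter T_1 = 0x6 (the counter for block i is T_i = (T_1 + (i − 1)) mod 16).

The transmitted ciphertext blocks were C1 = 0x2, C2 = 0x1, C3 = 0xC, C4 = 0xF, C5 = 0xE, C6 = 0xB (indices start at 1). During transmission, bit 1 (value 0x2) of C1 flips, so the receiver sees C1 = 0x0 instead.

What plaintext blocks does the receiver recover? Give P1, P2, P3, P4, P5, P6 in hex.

CTR decryption: S_i = E(K, T_i) where T_i is the counter for block i; P_i = C_i ⊕ S_i.
Only C1 changed, to 0x0. In CTR, a change in C_i flips the same bit in P_i only; the keystream is unaffected. Decrypting the received ciphertext:
P1: T = 0x6, S = E(K, T) = 0x7; 0x0 ⊕ 0x7 = 0x7.
P2: T = 0x7, S = E(K, T) = 0x6; 0x1 ⊕ 0x6 = 0x7.
P3: T = 0x8, S = E(K, T) = 0x1; 0xC ⊕ 0x1 = 0xD.
P4: T = 0x9, S = E(K, T) = 0x0; 0xF ⊕ 0x0 = 0xF.
P5: T = 0xA, S = E(K, T) = 0x3; 0xE ⊕ 0x3 = 0xD.
P6: T = 0xB, S = E(K, T) = 0x2; 0xB ⊕ 0x2 = 0x9.
Blocks that differ from the original plaintext: P1.

P1 = 0x7, P2 = 0x7, P3 = 0xD, P4 = 0xF, P5 = 0xD, P6 = 0x9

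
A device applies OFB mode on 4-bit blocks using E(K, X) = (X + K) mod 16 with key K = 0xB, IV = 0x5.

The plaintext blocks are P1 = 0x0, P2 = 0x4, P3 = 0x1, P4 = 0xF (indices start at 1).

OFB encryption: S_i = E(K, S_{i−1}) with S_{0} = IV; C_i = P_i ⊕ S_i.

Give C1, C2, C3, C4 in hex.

C1 = 0x0, C2 = 0xF, C3 = 0x7, C4 = 0xE

C1: S = E(K, 0x5) = 0x0; 0x0 ⊕ 0x0 = 0x0.
C2: S = E(K, 0x0) = 0xB; 0x4 ⊕ 0xB = 0xF.
C3: S = E(K, 0xB) = 0x6; 0x1 ⊕ 0x6 = 0x7.
C4: S = E(K, 0x6) = 0x1; 0xF ⊕ 0x1 = 0xE.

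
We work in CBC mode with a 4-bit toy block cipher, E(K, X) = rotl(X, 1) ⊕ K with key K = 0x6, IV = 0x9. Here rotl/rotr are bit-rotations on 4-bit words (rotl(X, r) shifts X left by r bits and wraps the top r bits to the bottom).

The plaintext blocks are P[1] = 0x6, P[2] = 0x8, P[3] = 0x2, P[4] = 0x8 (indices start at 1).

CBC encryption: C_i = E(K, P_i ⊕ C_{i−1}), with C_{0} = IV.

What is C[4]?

C[4] = 0x2

C[1]: P[1] ⊕ 0x9 = 0xF; E(K, 0xF) = 0x9.
C[2]: P[2] ⊕ 0x9 = 0x1; E(K, 0x1) = 0x4.
C[3]: P[3] ⊕ 0x4 = 0x6; E(K, 0x6) = 0xA.
C[4]: P[4] ⊕ 0xA = 0x2; E(K, 0x2) = 0x2.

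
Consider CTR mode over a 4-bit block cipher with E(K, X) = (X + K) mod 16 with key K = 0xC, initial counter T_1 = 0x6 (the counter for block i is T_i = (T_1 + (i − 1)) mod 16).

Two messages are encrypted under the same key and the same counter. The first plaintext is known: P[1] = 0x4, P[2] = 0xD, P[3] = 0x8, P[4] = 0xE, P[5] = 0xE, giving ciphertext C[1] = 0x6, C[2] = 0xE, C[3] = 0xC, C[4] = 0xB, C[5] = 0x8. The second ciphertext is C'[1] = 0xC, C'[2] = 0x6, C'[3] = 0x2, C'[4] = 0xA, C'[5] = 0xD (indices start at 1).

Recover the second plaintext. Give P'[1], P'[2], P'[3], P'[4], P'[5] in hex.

P'[1] = 0xE, P'[2] = 0x5, P'[3] = 0x6, P'[4] = 0xF, P'[5] = 0xB

In CTR with a reused counter, both messages share the same keystream S_i, so C_i ⊕ C'_i = P_i ⊕ P'_i and thus P'_i = P_i ⊕ C_i ⊕ C'_i.
P'[1]: 0x4 ⊕ 0x6 ⊕ 0xC = 0xE.
P'[2]: 0xD ⊕ 0xE ⊕ 0x6 = 0x5.
P'[3]: 0x8 ⊕ 0xC ⊕ 0x2 = 0x6.
P'[4]: 0xE ⊕ 0xB ⊕ 0xA = 0xF.
P'[5]: 0xE ⊕ 0x8 ⊕ 0xD = 0xB.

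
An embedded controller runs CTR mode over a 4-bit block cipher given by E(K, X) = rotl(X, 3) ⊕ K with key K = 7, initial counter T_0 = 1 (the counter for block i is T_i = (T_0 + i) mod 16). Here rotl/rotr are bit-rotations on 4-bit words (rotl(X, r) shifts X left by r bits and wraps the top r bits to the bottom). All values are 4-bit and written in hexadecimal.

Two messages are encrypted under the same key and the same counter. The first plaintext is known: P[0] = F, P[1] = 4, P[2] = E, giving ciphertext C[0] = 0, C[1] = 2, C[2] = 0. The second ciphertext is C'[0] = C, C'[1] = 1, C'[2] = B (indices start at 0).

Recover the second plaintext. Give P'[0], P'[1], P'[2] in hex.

P'[0] = 3, P'[1] = 7, P'[2] = 5

In CTR with a reused counter, both messages share the same keystream S_i, so C_i ⊕ C'_i = P_i ⊕ P'_i and thus P'_i = P_i ⊕ C_i ⊕ C'_i.
P'[0]: F ⊕ 0 ⊕ C = 3.
P'[1]: 4 ⊕ 2 ⊕ 1 = 7.
P'[2]: E ⊕ 0 ⊕ B = 5.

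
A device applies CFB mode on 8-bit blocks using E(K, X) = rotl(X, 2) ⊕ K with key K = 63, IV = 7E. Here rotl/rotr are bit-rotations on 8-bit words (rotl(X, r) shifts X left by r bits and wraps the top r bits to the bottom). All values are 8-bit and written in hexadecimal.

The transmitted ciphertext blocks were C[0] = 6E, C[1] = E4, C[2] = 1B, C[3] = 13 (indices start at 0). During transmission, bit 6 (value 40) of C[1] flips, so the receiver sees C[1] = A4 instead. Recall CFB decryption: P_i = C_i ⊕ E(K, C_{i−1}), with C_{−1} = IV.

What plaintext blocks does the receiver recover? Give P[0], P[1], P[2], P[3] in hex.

Only C[1] changed, to A4. In CFB, a change in C_i flips the same bit in P_i and garbles P_{i+1}. Decrypting the received ciphertext:
P[0]: E(K, 7E) = 9A; 6E ⊕ 9A = F4.
P[1]: E(K, 6E) = DA; A4 ⊕ DA = 7E.
P[2]: E(K, A4) = F1; 1B ⊕ F1 = EA.
P[3]: E(K, 1B) = 0F; 13 ⊕ 0F = 1C.
Blocks that differ from the original plaintext: P[1], P[2].

P[0] = F4, P[1] = 7E, P[2] = EA, P[3] = 1C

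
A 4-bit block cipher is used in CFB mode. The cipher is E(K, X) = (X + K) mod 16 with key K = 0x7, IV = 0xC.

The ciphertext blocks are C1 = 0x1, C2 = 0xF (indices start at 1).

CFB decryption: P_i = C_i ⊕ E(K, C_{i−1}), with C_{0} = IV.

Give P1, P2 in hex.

P1 = 0x2, P2 = 0x7

P1: E(K, 0xC) = 0x3; 0x1 ⊕ 0x3 = 0x2.
P2: E(K, 0x1) = 0x8; 0xF ⊕ 0x8 = 0x7.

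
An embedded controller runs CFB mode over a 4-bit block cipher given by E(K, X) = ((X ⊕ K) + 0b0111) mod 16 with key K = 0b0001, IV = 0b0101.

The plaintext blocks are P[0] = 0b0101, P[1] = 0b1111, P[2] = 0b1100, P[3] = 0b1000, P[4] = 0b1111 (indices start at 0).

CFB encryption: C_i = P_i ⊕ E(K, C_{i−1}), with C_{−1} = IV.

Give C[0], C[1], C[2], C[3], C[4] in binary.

C[0] = 0b1110, C[1] = 0b1001, C[2] = 0b0011, C[3] = 0b0001, C[4] = 0b1000

C[0]: E(K, 0b0101) = 0b1011; 0b0101 ⊕ 0b1011 = 0b1110.
C[1]: E(K, 0b1110) = 0b0110; 0b1111 ⊕ 0b0110 = 0b1001.
C[2]: E(K, 0b1001) = 0b1111; 0b1100 ⊕ 0b1111 = 0b0011.
C[3]: E(K, 0b0011) = 0b1001; 0b1000 ⊕ 0b1001 = 0b0001.
C[4]: E(K, 0b0001) = 0b0111; 0b1111 ⊕ 0b0111 = 0b1000.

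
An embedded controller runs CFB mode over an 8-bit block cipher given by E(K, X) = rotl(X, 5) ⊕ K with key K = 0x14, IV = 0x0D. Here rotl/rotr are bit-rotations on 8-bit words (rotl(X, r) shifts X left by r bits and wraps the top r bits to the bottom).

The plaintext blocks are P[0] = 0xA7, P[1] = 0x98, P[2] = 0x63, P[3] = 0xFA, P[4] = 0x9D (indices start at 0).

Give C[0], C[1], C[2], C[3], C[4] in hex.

CFB encryption: C_i = P_i ⊕ E(K, C_{i−1}), with C_{−1} = IV.
C[0]: E(K, 0x0D) = 0xB5; 0xA7 ⊕ 0xB5 = 0x12.
C[1]: E(K, 0x12) = 0x56; 0x98 ⊕ 0x56 = 0xCE.
C[2]: E(K, 0xCE) = 0xCD; 0x63 ⊕ 0xCD = 0xAE.
C[3]: E(K, 0xAE) = 0xC1; 0xFA ⊕ 0xC1 = 0x3B.
C[4]: E(K, 0x3B) = 0x73; 0x9D ⊕ 0x73 = 0xEE.

C[0] = 0x12, C[1] = 0xCE, C[2] = 0xAE, C[3] = 0x3B, C[4] = 0xEE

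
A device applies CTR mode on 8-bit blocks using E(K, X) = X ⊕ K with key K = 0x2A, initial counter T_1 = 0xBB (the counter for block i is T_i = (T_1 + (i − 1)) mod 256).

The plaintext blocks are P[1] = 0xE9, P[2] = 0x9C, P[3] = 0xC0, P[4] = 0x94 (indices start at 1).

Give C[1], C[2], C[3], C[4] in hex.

CTR encryption: S_i = E(K, T_i) where T_i is the counter for block i; C_i = P_i ⊕ S_i.
C[1]: T = 0xBB, S = E(K, T) = 0x91; 0xE9 ⊕ 0x91 = 0x78.
C[2]: T = 0xBC, S = E(K, T) = 0x96; 0x9C ⊕ 0x96 = 0x0A.
C[3]: T = 0xBD, S = E(K, T) = 0x97; 0xC0 ⊕ 0x97 = 0x57.
C[4]: T = 0xBE, S = E(K, T) = 0x94; 0x94 ⊕ 0x94 = 0x00.

C[1] = 0x78, C[2] = 0x0A, C[3] = 0x57, C[4] = 0x00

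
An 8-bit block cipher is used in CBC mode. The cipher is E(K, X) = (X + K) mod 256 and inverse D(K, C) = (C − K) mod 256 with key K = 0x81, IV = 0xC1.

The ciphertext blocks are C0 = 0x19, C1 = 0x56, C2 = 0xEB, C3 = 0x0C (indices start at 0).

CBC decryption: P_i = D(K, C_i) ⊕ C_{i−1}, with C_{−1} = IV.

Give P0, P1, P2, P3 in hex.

P0 = 0x59, P1 = 0xCC, P2 = 0x3C, P3 = 0x60

P0: D(K, 0x19) = 0x98; 0x98 ⊕ 0xC1 = 0x59.
P1: D(K, 0x56) = 0xD5; 0xD5 ⊕ 0x19 = 0xCC.
P2: D(K, 0xEB) = 0x6A; 0x6A ⊕ 0x56 = 0x3C.
P3: D(K, 0x0C) = 0x8B; 0x8B ⊕ 0xEB = 0x60.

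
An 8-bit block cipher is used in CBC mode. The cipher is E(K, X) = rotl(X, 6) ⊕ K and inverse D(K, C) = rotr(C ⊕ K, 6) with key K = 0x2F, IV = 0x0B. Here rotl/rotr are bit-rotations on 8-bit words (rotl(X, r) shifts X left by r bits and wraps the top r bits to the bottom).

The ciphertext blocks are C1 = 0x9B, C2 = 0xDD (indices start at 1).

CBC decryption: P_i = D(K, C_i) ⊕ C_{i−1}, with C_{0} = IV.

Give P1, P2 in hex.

P1: D(K, 0x9B) = 0xD2; 0xD2 ⊕ 0x0B = 0xD9.
P2: D(K, 0xDD) = 0xCB; 0xCB ⊕ 0x9B = 0x50.

P1 = 0xD9, P2 = 0x50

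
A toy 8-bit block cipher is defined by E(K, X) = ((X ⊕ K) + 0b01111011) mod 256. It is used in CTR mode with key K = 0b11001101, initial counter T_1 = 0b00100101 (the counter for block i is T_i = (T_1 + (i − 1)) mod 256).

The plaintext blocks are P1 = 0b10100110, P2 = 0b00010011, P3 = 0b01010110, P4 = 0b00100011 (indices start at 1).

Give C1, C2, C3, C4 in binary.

C1 = 0b11000101, C2 = 0b01110101, C3 = 0b00110011, C4 = 0b01000011

CTR encryption: S_i = E(K, T_i) where T_i is the counter for block i; C_i = P_i ⊕ S_i.
C1: T = 0b00100101, S = E(K, T) = 0b01100011; 0b10100110 ⊕ 0b01100011 = 0b11000101.
C2: T = 0b00100110, S = E(K, T) = 0b01100110; 0b00010011 ⊕ 0b01100110 = 0b01110101.
C3: T = 0b00100111, S = E(K, T) = 0b01100101; 0b01010110 ⊕ 0b01100101 = 0b00110011.
C4: T = 0b00101000, S = E(K, T) = 0b01100000; 0b00100011 ⊕ 0b01100000 = 0b01000011.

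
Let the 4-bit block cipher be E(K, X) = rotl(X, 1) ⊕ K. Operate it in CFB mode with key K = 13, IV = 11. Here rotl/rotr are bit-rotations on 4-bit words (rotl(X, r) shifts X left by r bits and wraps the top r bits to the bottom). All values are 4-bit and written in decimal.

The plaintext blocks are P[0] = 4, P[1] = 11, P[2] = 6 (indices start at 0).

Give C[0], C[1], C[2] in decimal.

CFB encryption: C_i = P_i ⊕ E(K, C_{i−1}), with C_{−1} = IV.
C[0]: E(K, 11) = 10; 4 ⊕ 10 = 14.
C[1]: E(K, 14) = 0; 11 ⊕ 0 = 11.
C[2]: E(K, 11) = 10; 6 ⊕ 10 = 12.

C[0] = 14, C[1] = 11, C[2] = 12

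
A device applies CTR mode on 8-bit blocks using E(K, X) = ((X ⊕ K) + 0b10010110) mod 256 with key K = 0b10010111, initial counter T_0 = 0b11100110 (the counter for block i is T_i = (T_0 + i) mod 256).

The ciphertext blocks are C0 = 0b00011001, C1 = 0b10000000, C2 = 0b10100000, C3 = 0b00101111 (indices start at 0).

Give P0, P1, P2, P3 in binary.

CTR decryption: S_i = E(K, T_i) where T_i is the counter for block i; P_i = C_i ⊕ S_i.
P0: T = 0b11100110, S = E(K, T) = 0b00000111; 0b00011001 ⊕ 0b00000111 = 0b00011110.
P1: T = 0b11100111, S = E(K, T) = 0b00000110; 0b10000000 ⊕ 0b00000110 = 0b10000110.
P2: T = 0b11101000, S = E(K, T) = 0b00010101; 0b10100000 ⊕ 0b00010101 = 0b10110101.
P3: T = 0b11101001, S = E(K, T) = 0b00010100; 0b00101111 ⊕ 0b00010100 = 0b00111011.

P0 = 0b00011110, P1 = 0b10000110, P2 = 0b10110101, P3 = 0b00111011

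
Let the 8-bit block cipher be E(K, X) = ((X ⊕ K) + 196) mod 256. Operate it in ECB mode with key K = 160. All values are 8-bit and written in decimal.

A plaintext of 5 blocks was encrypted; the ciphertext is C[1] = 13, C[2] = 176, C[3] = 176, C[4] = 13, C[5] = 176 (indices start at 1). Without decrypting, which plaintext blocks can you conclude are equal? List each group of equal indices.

P[1] = P[4]; P[2] = P[3] = P[5]

ECB encrypts each block independently with the same key, so equal ciphertext blocks imply equal plaintext blocks.
C[1] = C[4] = 13, so P[1] = P[4].
C[2] = C[3] = C[5] = 176, so P[2] = P[3] = P[5].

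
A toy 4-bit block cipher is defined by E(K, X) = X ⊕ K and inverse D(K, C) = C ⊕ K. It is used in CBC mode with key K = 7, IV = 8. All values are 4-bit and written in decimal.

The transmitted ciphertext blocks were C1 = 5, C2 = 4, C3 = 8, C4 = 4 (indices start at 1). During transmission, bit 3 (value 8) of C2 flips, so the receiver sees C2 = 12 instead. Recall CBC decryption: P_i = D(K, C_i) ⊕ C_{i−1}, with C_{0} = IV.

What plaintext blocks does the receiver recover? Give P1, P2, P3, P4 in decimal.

P1 = 10, P2 = 14, P3 = 3, P4 = 11

Only C2 changed, to 12. In CBC, a change in C_i garbles P_i and flips the same bit in P_{i+1}. Decrypting the received ciphertext:
P1: D(K, 5) = 2; 2 ⊕ 8 = 10.
P2: D(K, 12) = 11; 11 ⊕ 5 = 14.
P3: D(K, 8) = 15; 15 ⊕ 12 = 3.
P4: D(K, 4) = 3; 3 ⊕ 8 = 11.
Blocks that differ from the original plaintext: P2, P3.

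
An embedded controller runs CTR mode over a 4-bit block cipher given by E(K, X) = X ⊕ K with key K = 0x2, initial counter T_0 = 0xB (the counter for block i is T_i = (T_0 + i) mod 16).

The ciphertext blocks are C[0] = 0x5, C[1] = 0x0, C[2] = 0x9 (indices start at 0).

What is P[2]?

P[2] = 0x6

CTR decryption: S_i = E(K, T_i) where T_i is the counter for block i; P_i = C_i ⊕ S_i.
P[2]: T = 0xD, S = E(K, T) = 0xF; 0x9 ⊕ 0xF = 0x6.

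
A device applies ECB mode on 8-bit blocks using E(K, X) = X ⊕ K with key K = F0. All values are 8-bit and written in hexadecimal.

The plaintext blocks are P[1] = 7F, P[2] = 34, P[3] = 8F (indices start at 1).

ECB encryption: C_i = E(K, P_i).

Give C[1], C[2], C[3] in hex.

C[1]: E(K, 7F) = 8F.
C[2]: E(K, 34) = C4.
C[3]: E(K, 8F) = 7F.

C[1] = 8F, C[2] = C4, C[3] = 7F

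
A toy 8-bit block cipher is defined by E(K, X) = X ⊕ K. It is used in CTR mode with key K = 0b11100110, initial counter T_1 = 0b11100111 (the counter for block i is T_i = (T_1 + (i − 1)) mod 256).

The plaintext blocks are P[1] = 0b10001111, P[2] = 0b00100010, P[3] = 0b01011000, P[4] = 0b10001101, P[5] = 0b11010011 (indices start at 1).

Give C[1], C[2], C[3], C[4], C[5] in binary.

C[1] = 0b10001110, C[2] = 0b00101100, C[3] = 0b01010111, C[4] = 0b10000001, C[5] = 0b11011110

CTR encryption: S_i = E(K, T_i) where T_i is the counter for block i; C_i = P_i ⊕ S_i.
C[1]: T = 0b11100111, S = E(K, T) = 0b00000001; 0b10001111 ⊕ 0b00000001 = 0b10001110.
C[2]: T = 0b11101000, S = E(K, T) = 0b00001110; 0b00100010 ⊕ 0b00001110 = 0b00101100.
C[3]: T = 0b11101001, S = E(K, T) = 0b00001111; 0b01011000 ⊕ 0b00001111 = 0b01010111.
C[4]: T = 0b11101010, S = E(K, T) = 0b00001100; 0b10001101 ⊕ 0b00001100 = 0b10000001.
C[5]: T = 0b11101011, S = E(K, T) = 0b00001101; 0b11010011 ⊕ 0b00001101 = 0b11011110.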